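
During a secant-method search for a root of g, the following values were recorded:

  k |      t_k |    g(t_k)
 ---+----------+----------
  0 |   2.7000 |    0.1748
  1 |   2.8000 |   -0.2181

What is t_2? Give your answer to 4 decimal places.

2.7445

t_2 = 2.8000 − (-0.2181)·(2.8000 − 2.7000) / (-0.2181 − 0.1748)
   = 2.8000 − (-0.021810)/(-0.392900) = 2.744490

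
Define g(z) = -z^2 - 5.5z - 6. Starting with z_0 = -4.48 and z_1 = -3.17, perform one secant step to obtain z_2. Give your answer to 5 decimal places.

-3.81470

g(-4.48) = -1.4304000, g(-3.17) = 1.3861000
z_2 = -3.1700000 − 1.3861000·(-3.1700000 − (-4.4800000)) / (1.3861000 − (-1.4304000)) = -3.1700000 − (1.8157910)/(2.8165000) = -3.8146977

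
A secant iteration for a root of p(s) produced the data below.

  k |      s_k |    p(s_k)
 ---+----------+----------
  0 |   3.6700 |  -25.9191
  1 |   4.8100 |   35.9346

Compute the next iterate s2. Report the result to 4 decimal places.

4.1477

s2 = 4.8100 − 35.9346·(4.8100 − 3.6700) / (35.9346 − (-25.9191))
   = 4.8100 − (40.965444)/(61.853700) = 4.147704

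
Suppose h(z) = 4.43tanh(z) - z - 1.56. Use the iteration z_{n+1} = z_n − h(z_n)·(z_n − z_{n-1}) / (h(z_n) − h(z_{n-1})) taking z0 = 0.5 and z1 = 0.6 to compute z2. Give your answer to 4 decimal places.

h(0.5) = -0.012821, h(0.6) = 0.219130
z2 = 0.600000 − 0.219130·(0.600000 − 0.500000) / (0.219130 − (-0.012821)) = 0.600000 − (0.021913)/(0.231951) = 0.505527

0.5055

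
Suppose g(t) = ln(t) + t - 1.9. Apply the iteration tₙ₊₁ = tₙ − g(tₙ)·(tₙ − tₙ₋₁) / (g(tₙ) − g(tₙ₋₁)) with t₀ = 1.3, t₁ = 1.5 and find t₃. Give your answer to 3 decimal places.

1.497

g(1.3) = -0.33764, g(1.5) = 0.00547
t₂ = 1.50000 − 0.00547·(1.50000 − 1.30000) / (0.00547 − (-0.33764)) = 1.50000 − (0.00109)/(0.34310) = 1.49681
g(1.49681) = 0.00015
t₃ = 1.49681 − 0.00015·(1.49681 − 1.50000) / (0.00015 − 0.00547) = 1.49681 − (0.00000)/(-0.00531) = 1.49672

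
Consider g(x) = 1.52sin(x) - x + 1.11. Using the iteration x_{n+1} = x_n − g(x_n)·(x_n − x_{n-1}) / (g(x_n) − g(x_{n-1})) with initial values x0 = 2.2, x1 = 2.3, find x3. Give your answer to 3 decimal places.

2.272

g(2.2) = 0.13891, g(2.3) = -0.05653
x2 = 2.30000 − (-0.05653)·(2.30000 − 2.20000) / (-0.05653 − 0.13891) = 2.30000 − (-0.00565)/(-0.19544) = 2.27108
g(2.27108) = 0.00121
x3 = 2.27108 − 0.00121·(2.27108 − 2.30000) / (0.00121 − (-0.05653)) = 2.27108 − (-0.00003)/(0.05774) = 2.27168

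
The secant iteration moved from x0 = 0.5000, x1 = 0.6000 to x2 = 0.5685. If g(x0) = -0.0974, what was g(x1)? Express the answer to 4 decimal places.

0.0448

The secant line through (0.5000, -0.0974) and (0.6000, g(x1)) crosses zero at x2 = 0.5685.
So (0.5000, -0.0974), (0.6000, g(x1)), (0.5685, 0) are collinear:
g(x1) = -0.0974 · (0.6000 − 0.5685) / (0.5000 − 0.5685) = -0.0974 · (0.031500)/(-0.068500) = 0.044790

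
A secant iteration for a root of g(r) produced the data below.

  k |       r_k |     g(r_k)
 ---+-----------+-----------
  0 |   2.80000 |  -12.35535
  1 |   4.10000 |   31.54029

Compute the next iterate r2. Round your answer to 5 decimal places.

r2 = 4.10000 − 31.54029·(4.10000 − 2.80000) / (31.54029 − (-12.35535))
   = 4.10000 − (41.0023770)/(43.8956400) = 3.1659123

3.16591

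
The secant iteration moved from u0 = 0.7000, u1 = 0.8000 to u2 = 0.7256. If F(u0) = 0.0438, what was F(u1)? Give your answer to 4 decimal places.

The secant line through (0.7000, 0.0438) and (0.8000, F(u1)) crosses zero at u2 = 0.7256.
So (0.7000, 0.0438), (0.8000, F(u1)), (0.7256, 0) are collinear:
F(u1) = 0.0438 · (0.8000 − 0.7256) / (0.7000 − 0.7256) = 0.0438 · (0.074400)/(-0.025600) = -0.127294

-0.1273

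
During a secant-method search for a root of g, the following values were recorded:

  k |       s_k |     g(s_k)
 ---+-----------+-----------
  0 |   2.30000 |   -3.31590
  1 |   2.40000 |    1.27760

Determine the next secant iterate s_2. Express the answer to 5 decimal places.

s_2 = 2.40000 − 1.27760·(2.40000 − 2.30000) / (1.27760 − (-3.31590))
   = 2.40000 − (0.1277600)/(4.5935000) = 2.3721868

2.37219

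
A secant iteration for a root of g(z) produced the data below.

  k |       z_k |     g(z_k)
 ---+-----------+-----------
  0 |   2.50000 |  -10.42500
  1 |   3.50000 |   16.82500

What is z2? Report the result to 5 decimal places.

z2 = 3.50000 − 16.82500·(3.50000 − 2.50000) / (16.82500 − (-10.42500))
   = 3.50000 − (16.8250000)/(27.2500000) = 2.8825688

2.88257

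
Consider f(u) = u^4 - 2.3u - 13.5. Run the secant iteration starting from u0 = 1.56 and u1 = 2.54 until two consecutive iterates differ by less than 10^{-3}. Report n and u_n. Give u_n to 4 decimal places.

f(1.56) = -11.165591, f(2.54) = 22.281143
u2 = 2.540000 − 22.281143·(0.980000)/(33.446734) = 1.887155;  |Δ| = 0.652845
f(1.887155) = -5.157205
u3 = 1.887155 − (-5.157205)·(-0.652845)/(-27.438347) = 2.009862;  |Δ| = 0.122706
f(2.009862) = -1.804771
u4 = 2.009862 − (-1.804771)·(0.122706)/(3.352433) = 2.075920;  |Δ| = 0.066058
f(2.075920) = 0.296689
u5 = 2.075920 − 0.296689·(0.066058)/(2.101460) = 2.066594;  |Δ| = 0.009326
f(2.066594) = -0.013352
u6 = 2.066594 − (-0.013352)·(-0.009326)/(-0.310041) = 2.066995;  |Δ| = 0.000402
|u6 − u5| = 0.000402 < 10^{-3}

n = 6, u_n = 2.0670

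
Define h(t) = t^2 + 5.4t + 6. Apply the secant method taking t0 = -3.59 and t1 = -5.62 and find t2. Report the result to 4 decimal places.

-3.7207

h(-3.59) = -0.497900, h(-5.62) = 7.236400
t2 = -5.620000 − 7.236400·(-5.620000 − (-3.590000)) / (7.236400 − (-0.497900)) = -5.620000 − (-14.689892)/(7.734300) = -3.720682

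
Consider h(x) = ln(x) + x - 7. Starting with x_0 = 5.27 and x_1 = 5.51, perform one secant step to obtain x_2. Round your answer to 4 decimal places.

5.3273

h(5.27) = -0.067970, h(5.51) = 0.216565
x_2 = 5.510000 − 0.216565·(5.510000 − 5.270000) / (0.216565 − (-0.067970)) = 5.510000 − (0.051976)/(0.284534) = 5.327331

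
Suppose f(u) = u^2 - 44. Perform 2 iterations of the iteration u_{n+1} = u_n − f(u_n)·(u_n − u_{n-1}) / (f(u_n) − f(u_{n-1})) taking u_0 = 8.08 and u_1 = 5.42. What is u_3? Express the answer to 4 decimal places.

6.6465

f(8.08) = 21.286400, f(5.42) = -14.623600
u_2 = 5.420000 − (-14.623600)·(5.420000 − 8.080000) / (-14.623600 − 21.286400) = 5.420000 − (38.898776)/(-35.910000) = 6.503230
f(6.503230) = -1.708004
u_3 = 6.503230 − (-1.708004)·(6.503230 − 5.420000) / (-1.708004 − (-14.623600)) = 6.503230 − (-1.850161)/(12.915596) = 6.646480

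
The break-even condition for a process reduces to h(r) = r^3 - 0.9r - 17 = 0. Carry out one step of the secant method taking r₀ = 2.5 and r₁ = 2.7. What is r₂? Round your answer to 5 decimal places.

h(2.5) = -3.6250000, h(2.7) = 0.2530000
r₂ = 2.7000000 − 0.2530000·(2.7000000 − 2.5000000) / (0.2530000 − (-3.6250000)) = 2.7000000 − (0.0506000)/(3.8780000) = 2.6869520

2.68695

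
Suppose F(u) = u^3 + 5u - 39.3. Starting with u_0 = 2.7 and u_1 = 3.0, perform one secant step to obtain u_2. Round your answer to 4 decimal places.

F(2.7) = -6.117000, F(3.0) = 2.700000
u_2 = 3.000000 − 2.700000·(3.000000 − 2.700000) / (2.700000 − (-6.117000)) = 3.000000 − (0.810000)/(8.817000) = 2.908132

2.9081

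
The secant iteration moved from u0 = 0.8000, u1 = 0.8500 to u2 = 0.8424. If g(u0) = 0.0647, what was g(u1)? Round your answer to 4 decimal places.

-0.0116

The secant line through (0.8000, 0.0647) and (0.8500, g(u1)) crosses zero at u2 = 0.8424.
So (0.8000, 0.0647), (0.8500, g(u1)), (0.8424, 0) are collinear:
g(u1) = 0.0647 · (0.8500 − 0.8424) / (0.8000 − 0.8424) = 0.0647 · (0.007600)/(-0.042400) = -0.011597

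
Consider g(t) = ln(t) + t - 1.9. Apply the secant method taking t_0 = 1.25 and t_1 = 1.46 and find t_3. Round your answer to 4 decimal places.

1.4967

g(1.25) = -0.426856, g(1.46) = -0.061564
t_2 = 1.460000 − (-0.061564)·(1.460000 − 1.250000) / (-0.061564 − (-0.426856)) = 1.460000 − (-0.012928)/(0.365293) = 1.495392
g(1.495392) = -0.002220
t_3 = 1.495392 − (-0.002220)·(1.495392 − 1.460000) / (-0.002220 − (-0.061564)) = 1.495392 − (-0.000079)/(0.059343) = 1.496716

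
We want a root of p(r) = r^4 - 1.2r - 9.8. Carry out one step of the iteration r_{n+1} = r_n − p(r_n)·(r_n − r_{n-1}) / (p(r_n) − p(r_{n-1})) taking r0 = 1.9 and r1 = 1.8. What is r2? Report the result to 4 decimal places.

p(1.9) = 0.952100, p(1.8) = -1.462400
r2 = 1.800000 − (-1.462400)·(1.800000 − 1.900000) / (-1.462400 − 0.952100) = 1.800000 − (0.146240)/(-2.414500) = 1.860567

1.8606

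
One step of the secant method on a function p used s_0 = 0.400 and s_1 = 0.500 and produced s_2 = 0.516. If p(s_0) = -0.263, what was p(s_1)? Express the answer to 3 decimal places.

The secant line through (0.400, -0.263) and (0.500, p(s_1)) crosses zero at s_2 = 0.516.
So (0.400, -0.263), (0.500, p(s_1)), (0.516, 0) are collinear:
p(s_1) = -0.263 · (0.500 − 0.516) / (0.400 − 0.516) = -0.263 · (-0.01600)/(-0.11600) = -0.03628

-0.036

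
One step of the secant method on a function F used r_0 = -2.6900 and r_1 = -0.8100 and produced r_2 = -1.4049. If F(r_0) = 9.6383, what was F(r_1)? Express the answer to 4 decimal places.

-4.4618

The secant line through (-2.6900, 9.6383) and (-0.8100, F(r_1)) crosses zero at r_2 = -1.4049.
So (-2.6900, 9.6383), (-0.8100, F(r_1)), (-1.4049, 0) are collinear:
F(r_1) = 9.6383 · (-0.8100 − (-1.4049)) / (-2.6900 − (-1.4049)) = 9.6383 · (0.594900)/(-1.285100) = -4.461773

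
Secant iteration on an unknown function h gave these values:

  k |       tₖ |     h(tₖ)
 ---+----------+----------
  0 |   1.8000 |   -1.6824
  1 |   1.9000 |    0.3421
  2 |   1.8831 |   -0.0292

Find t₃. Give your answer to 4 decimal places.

t₃ = 1.8831 − (-0.0292)·(1.8831 − 1.9000) / (-0.0292 − 0.3421)
   = 1.8831 − (0.000493)/(-0.371300) = 1.884429

1.8844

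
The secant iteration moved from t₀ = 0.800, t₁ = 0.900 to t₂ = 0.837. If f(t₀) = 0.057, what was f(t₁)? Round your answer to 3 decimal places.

The secant line through (0.800, 0.057) and (0.900, f(t₁)) crosses zero at t₂ = 0.837.
So (0.800, 0.057), (0.900, f(t₁)), (0.837, 0) are collinear:
f(t₁) = 0.057 · (0.900 − 0.837) / (0.800 − 0.837) = 0.057 · (0.06300)/(-0.03700) = -0.09705

-0.097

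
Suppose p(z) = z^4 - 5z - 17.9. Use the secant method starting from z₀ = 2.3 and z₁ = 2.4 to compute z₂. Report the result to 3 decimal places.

2.330

p(2.3) = -1.41590, p(2.4) = 3.27760
z₂ = 2.40000 − 3.27760·(2.40000 − 2.30000) / (3.27760 − (-1.41590)) = 2.40000 − (0.32776)/(4.69350) = 2.33017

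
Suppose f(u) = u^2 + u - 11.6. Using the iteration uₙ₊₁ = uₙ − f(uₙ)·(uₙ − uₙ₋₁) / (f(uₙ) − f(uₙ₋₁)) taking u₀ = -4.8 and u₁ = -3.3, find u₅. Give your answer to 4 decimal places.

-3.9424

f(-4.8) = 6.640000, f(-3.3) = -4.010000
u₂ = -3.300000 − (-4.010000)·(-3.300000 − (-4.800000)) / (-4.010000 − 6.640000) = -3.300000 − (-6.015000)/(-10.650000) = -3.864789
f(-3.864789) = -0.528197
u₃ = -3.864789 − (-0.528197)·(-3.864789 − (-3.300000)) / (-0.528197 − (-4.010000)) = -3.864789 − (0.298320)/(3.481803) = -3.950468
f(-3.950468) = 0.055732
u₄ = -3.950468 − 0.055732·(-3.950468 − (-3.864789)) / (0.055732 − (-0.528197)) = -3.950468 − (-0.004775)/(0.583929) = -3.942291
f(-3.942291) = -0.000634
u₅ = -3.942291 − (-0.000634)·(-3.942291 − (-3.950468)) / (-0.000634 − 0.055732) = -3.942291 − (-0.000005)/(-0.056366) = -3.942383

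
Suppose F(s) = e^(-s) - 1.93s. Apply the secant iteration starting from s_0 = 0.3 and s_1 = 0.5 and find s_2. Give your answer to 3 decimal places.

0.362

F(0.3) = 0.16182, F(0.5) = -0.35847
s_2 = 0.50000 − (-0.35847)·(0.50000 − 0.30000) / (-0.35847 − 0.16182) = 0.50000 − (-0.07169)/(-0.52029) = 0.36220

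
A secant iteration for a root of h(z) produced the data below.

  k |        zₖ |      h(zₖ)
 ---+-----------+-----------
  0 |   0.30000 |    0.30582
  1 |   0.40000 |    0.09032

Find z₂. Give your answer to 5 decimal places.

0.44191

z₂ = 0.40000 − 0.09032·(0.40000 − 0.30000) / (0.09032 − 0.30582)
   = 0.40000 − (0.0090320)/(-0.2155000) = 0.4419118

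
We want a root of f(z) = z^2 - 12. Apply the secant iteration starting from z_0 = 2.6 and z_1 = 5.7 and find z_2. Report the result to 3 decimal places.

3.231

f(2.6) = -5.24000, f(5.7) = 20.49000
z_2 = 5.70000 − 20.49000·(5.70000 − 2.60000) / (20.49000 − (-5.24000)) = 5.70000 − (63.51900)/(25.73000) = 3.23133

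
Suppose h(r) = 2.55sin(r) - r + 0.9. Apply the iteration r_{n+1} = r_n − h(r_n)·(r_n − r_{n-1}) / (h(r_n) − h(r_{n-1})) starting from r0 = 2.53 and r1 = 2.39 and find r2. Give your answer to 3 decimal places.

2.474

h(2.53) = -0.16586, h(2.39) = 0.25115
r2 = 2.39000 − 0.25115·(2.39000 − 2.53000) / (0.25115 − (-0.16586)) = 2.39000 − (-0.03516)/(0.41701) = 2.47432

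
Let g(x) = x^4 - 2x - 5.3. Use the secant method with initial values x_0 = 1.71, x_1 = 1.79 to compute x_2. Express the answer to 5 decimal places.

g(1.71) = -0.1696392, g(1.79) = 1.3862568
x_2 = 1.7900000 − 1.3862568·(1.7900000 − 1.7100000) / (1.3862568 − (-0.1696392)) = 1.7900000 − (0.1109005)/(1.5558960) = 1.7187224

1.71872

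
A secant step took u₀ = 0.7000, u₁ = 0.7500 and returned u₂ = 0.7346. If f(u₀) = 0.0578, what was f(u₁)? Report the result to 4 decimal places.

-0.0257

The secant line through (0.7000, 0.0578) and (0.7500, f(u₁)) crosses zero at u₂ = 0.7346.
So (0.7000, 0.0578), (0.7500, f(u₁)), (0.7346, 0) are collinear:
f(u₁) = 0.0578 · (0.7500 − 0.7346) / (0.7000 − 0.7346) = 0.0578 · (0.015400)/(-0.034600) = -0.025726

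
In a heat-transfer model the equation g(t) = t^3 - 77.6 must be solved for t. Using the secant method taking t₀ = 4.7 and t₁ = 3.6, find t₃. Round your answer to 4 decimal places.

g(4.7) = 26.223000, g(3.6) = -30.944000
t₂ = 3.600000 − (-30.944000)·(3.600000 − 4.700000) / (-30.944000 − 26.223000) = 3.600000 − (34.038400)/(-57.167000) = 4.195420
g(4.195420) = -3.754086
t₃ = 4.195420 − (-3.754086)·(4.195420 − 3.600000) / (-3.754086 − (-30.944000)) = 4.195420 − (-2.235260)/(27.189914) = 4.277630

4.2776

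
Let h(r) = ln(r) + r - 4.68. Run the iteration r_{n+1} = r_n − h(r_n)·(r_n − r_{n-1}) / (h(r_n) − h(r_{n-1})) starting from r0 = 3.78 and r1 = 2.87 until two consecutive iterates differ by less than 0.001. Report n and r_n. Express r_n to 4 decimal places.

h(3.78) = 0.429724, h(2.87) = -0.755688
r2 = 2.870000 − (-0.755688)·(-0.910000)/(-1.185412) = 3.450116;  |Δ| = 0.580116
h(3.450116) = 0.008523
r3 = 3.450116 − 0.008523·(0.580116)/(0.764211) = 3.443646;  |Δ| = 0.006470
h(3.443646) = 0.000176
r4 = 3.443646 − 0.000176·(-0.006470)/(-0.008347) = 3.443509;  |Δ| = 0.000137
|r4 − r3| = 0.000137 < 0.001

n = 4, r_n = 3.4435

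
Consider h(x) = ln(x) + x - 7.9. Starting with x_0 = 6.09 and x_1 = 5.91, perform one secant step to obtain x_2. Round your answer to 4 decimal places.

h(6.09) = -0.003352, h(5.91) = -0.213354
x_2 = 5.910000 − (-0.213354)·(5.910000 − 6.090000) / (-0.213354 − (-0.003352)) = 5.910000 − (0.038404)/(-0.210002) = 6.092873

6.0929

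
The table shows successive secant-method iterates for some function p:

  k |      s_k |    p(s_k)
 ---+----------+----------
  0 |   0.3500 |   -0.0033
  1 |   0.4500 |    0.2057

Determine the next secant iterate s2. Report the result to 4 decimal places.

0.3516

s2 = 0.4500 − 0.2057·(0.4500 − 0.3500) / (0.2057 − (-0.0033))
   = 0.4500 − (0.020570)/(0.209000) = 0.351579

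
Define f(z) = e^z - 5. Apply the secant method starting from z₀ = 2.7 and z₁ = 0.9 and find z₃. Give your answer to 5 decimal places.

f(2.7) = 9.8797317, f(0.9) = -2.5403969
z₂ = 0.9000000 − (-2.5403969)·(0.9000000 − 2.7000000) / (-2.5403969 − 9.8797317) = 0.9000000 − (4.5727144)/(-12.4201286) = 1.2681696
f(1.2681696) = -1.4456591
z₃ = 1.2681696 − (-1.4456591)·(1.2681696 − 0.9000000) / (-1.4456591 − (-2.5403969)) = 1.2681696 − (-0.5322478)/(1.0947378) = 1.7543571

1.75436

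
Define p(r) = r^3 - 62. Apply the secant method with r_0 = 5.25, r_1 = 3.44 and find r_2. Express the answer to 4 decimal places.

p(5.25) = 82.703125, p(3.44) = -21.292416
r_2 = 3.440000 − (-21.292416)·(3.440000 − 5.250000) / (-21.292416 − 82.703125) = 3.440000 − (38.539273)/(-103.995541) = 3.810586

3.8106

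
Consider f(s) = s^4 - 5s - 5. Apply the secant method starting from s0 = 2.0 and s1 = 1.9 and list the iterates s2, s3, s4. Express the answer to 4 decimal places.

f(2.0) = 1.000000, f(1.9) = -1.467900
s2 = 1.900000 − (-1.467900)·(1.900000 − 2.000000) / (-1.467900 − 1.000000) = 1.900000 − (0.146790)/(-2.467900) = 1.959480
f(1.959480) = -0.055172
s3 = 1.959480 − (-0.055172)·(1.959480 − 1.900000) / (-0.055172 − (-1.467900)) = 1.959480 − (-0.003282)/(1.412728) = 1.961803
f(1.961803) = 0.003243
s4 = 1.961803 − 0.003243·(1.961803 − 1.959480) / (0.003243 − (-0.055172)) = 1.961803 − (0.000008)/(0.058415) = 1.961674

1.9595, 1.9618, 1.9617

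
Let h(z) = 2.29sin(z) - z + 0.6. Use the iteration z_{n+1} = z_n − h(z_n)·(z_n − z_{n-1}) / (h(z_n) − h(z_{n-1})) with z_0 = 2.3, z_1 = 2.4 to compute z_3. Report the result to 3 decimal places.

h(2.3) = 0.00766, h(2.4) = -0.25319
z_2 = 2.40000 − (-0.25319)·(2.40000 − 2.30000) / (-0.25319 − 0.00766) = 2.40000 − (-0.02532)/(-0.26085) = 2.30294
h(2.30294) = 0.00024
z_3 = 2.30294 − 0.00024·(2.30294 − 2.40000) / (0.00024 − (-0.25319)) = 2.30294 − (-0.00002)/(0.25343) = 2.30303

2.303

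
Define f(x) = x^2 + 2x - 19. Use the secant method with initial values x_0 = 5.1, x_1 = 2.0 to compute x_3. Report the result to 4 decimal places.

3.5259

f(5.1) = 17.210000, f(2.0) = -11.000000
x_2 = 2.000000 − (-11.000000)·(2.000000 − 5.100000) / (-11.000000 − 17.210000) = 2.000000 − (34.100000)/(-28.210000) = 3.208791
f(3.208791) = -2.286077
x_3 = 3.208791 − (-2.286077)·(3.208791 − 2.000000) / (-2.286077 − (-11.000000)) = 3.208791 − (-2.763389)/(8.713923) = 3.525915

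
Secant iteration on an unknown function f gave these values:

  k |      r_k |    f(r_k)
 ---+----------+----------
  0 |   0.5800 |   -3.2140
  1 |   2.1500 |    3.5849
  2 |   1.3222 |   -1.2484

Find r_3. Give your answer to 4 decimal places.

1.5360

r_3 = 1.3222 − (-1.2484)·(1.3222 − 2.1500) / (-1.2484 − 3.5849)
   = 1.3222 − (1.033426)/(-4.833300) = 1.536014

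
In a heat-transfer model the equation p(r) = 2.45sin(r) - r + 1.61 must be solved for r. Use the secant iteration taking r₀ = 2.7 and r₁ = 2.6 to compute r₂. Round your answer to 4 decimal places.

p(2.7) = -0.042919, p(2.6) = 0.272978
r₂ = 2.600000 − 0.272978·(2.600000 − 2.700000) / (0.272978 − (-0.042919)) = 2.600000 − (-0.027298)/(0.315898) = 2.686414

2.6864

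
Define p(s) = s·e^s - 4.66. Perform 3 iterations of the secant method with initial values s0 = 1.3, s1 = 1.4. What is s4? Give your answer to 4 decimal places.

p(1.3) = 0.110086, p(1.4) = 1.017280
s2 = 1.400000 − 1.017280·(1.400000 − 1.300000) / (1.017280 − 0.110086) = 1.400000 − (0.101728)/(0.907194) = 1.287865
p(1.287865) = 0.008563
s3 = 1.287865 − 0.008563·(1.287865 − 1.400000) / (0.008563 − 1.017280) = 1.287865 − (-0.000960)/(-1.008717) = 1.286913
p(1.286913) = 0.000674
s4 = 1.286913 − 0.000674·(1.286913 − 1.287865) / (0.000674 − 0.008563) = 1.286913 − (-0.000001)/(-0.007889) = 1.286832

1.2868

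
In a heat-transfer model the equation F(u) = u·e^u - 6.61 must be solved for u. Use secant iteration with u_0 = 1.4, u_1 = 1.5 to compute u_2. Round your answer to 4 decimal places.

1.4892

F(1.4) = -0.932720, F(1.5) = 0.112534
u_2 = 1.500000 − 0.112534·(1.500000 − 1.400000) / (0.112534 − (-0.932720)) = 1.500000 − (0.011253)/(1.045254) = 1.489234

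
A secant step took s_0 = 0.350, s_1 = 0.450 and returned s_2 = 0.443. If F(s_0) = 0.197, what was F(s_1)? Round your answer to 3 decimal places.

The secant line through (0.350, 0.197) and (0.450, F(s_1)) crosses zero at s_2 = 0.443.
So (0.350, 0.197), (0.450, F(s_1)), (0.443, 0) are collinear:
F(s_1) = 0.197 · (0.450 − 0.443) / (0.350 − 0.443) = 0.197 · (0.00700)/(-0.09300) = -0.01483

-0.015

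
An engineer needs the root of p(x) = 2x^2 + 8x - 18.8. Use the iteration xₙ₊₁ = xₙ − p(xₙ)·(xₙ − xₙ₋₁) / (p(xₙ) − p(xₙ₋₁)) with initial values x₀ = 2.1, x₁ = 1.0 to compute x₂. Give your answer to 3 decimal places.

p(2.1) = 6.82000, p(1.0) = -8.80000
x₂ = 1.00000 − (-8.80000)·(1.00000 − 2.10000) / (-8.80000 − 6.82000) = 1.00000 − (9.68000)/(-15.62000) = 1.61972

1.620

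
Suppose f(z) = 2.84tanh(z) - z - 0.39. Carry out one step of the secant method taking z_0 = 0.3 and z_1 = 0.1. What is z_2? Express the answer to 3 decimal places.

f(0.3) = 0.13733, f(0.1) = -0.20694
z_2 = 0.10000 − (-0.20694)·(0.10000 − 0.30000) / (-0.20694 − 0.13733) = 0.10000 − (0.04139)/(-0.34427) = 0.22022

0.220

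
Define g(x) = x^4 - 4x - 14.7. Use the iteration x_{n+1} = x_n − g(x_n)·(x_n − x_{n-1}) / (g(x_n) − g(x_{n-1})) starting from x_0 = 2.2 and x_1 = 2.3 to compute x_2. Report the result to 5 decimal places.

g(2.2) = -0.0744000, g(2.3) = 4.0841000
x_2 = 2.3000000 − 4.0841000·(2.3000000 − 2.2000000) / (4.0841000 − (-0.0744000)) = 2.3000000 − (0.4084100)/(4.1585000) = 2.2017891

2.20179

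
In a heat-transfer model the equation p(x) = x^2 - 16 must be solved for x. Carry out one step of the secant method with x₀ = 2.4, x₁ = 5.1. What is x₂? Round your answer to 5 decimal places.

3.76533

p(2.4) = -10.2400000, p(5.1) = 10.0100000
x₂ = 5.1000000 − 10.0100000·(5.1000000 − 2.4000000) / (10.0100000 − (-10.2400000)) = 5.1000000 − (27.0270000)/(20.2500000) = 3.7653333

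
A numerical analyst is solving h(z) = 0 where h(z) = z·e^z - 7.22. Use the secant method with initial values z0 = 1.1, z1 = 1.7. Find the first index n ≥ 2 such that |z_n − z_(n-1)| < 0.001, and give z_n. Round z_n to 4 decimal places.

n = 5, z_n = 1.5431

h(1.1) = -3.915417, h(1.7) = 2.085711
z2 = 1.700000 − 2.085711·(0.600000)/(6.001128) = 1.491468;  |Δ| = 0.208532
h(1.491468) = -0.592490
z3 = 1.491468 − (-0.592490)·(-0.208532)/(-2.678201) = 1.537601;  |Δ| = 0.046133
h(1.537601) = -0.064907
z4 = 1.537601 − (-0.064907)·(0.046133)/(0.527584) = 1.543277;  |Δ| = 0.005676
h(1.543277) = 0.002379
z5 = 1.543277 − 0.002379·(0.005676)/(0.067286) = 1.543076;  |Δ| = 0.000201
|z5 − z4| = 0.000201 < 0.001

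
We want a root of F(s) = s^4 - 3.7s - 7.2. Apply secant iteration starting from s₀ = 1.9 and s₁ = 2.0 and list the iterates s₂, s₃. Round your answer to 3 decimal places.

1.946, 1.948

F(1.9) = -1.19790, F(2.0) = 1.40000
s₂ = 2.00000 − 1.40000·(2.00000 − 1.90000) / (1.40000 − (-1.19790)) = 2.00000 − (0.14000)/(2.59790) = 1.94611
F(1.94611) = -0.05662
s₃ = 1.94611 − (-0.05662)·(1.94611 − 2.00000) / (-0.05662 − 1.40000) = 1.94611 − (0.00305)/(-1.45662) = 1.94821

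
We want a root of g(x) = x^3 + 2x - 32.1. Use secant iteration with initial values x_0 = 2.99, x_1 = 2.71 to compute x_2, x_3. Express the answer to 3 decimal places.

2.967, 2.969

g(2.99) = 0.61090, g(2.71) = -6.77749
x_2 = 2.71000 − (-6.77749)·(2.71000 − 2.99000) / (-6.77749 − 0.61090) = 2.71000 − (1.89770)/(-7.38839) = 2.96685
g(2.96685) = -0.05154
x_3 = 2.96685 − (-0.05154)·(2.96685 − 2.71000) / (-0.05154 − (-6.77749)) = 2.96685 − (-0.01324)/(6.72595) = 2.96882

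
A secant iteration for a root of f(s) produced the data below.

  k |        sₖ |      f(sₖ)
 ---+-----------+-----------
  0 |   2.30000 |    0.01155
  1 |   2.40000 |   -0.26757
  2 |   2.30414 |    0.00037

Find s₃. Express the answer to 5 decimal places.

2.30427

s₃ = 2.30414 − 0.00037·(2.30414 − 2.40000) / (0.00037 − (-0.26757))
   = 2.30414 − (-0.0000355)/(0.2679400) = 2.3042724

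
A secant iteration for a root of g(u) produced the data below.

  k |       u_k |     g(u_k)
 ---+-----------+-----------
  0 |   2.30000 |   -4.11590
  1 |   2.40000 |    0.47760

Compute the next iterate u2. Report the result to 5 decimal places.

u2 = 2.40000 − 0.47760·(2.40000 − 2.30000) / (0.47760 − (-4.11590))
   = 2.40000 − (0.0477600)/(4.5935000) = 2.3896027

2.38960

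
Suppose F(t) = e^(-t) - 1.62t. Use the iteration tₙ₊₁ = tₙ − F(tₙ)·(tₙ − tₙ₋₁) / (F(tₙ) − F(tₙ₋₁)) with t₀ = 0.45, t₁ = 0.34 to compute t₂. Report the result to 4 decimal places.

0.4102

F(0.45) = -0.091372, F(0.34) = 0.160970
t₂ = 0.340000 − 0.160970·(0.340000 − 0.450000) / (0.160970 − (-0.091372)) = 0.340000 − (-0.017707)/(0.252342) = 0.410170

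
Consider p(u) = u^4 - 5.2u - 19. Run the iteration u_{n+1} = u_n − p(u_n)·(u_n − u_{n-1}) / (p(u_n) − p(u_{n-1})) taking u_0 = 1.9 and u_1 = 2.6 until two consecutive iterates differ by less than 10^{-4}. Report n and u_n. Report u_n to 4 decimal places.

p(1.9) = -15.847900, p(2.6) = 13.177600
u_2 = 2.600000 − 13.177600·(0.700000)/(29.025500) = 2.282199;  |Δ| = 0.317801
p(2.282199) = -3.739649
u_3 = 2.282199 − (-3.739649)·(-0.317801)/(-16.917249) = 2.352451;  |Δ| = 0.070252
p(2.352451) = -0.607306
u_4 = 2.352451 − (-0.607306)·(0.070252)/(3.132343) = 2.366072;  |Δ| = 0.013621
p(2.366072) = 0.037328
u_5 = 2.366072 − 0.037328·(0.013621)/(0.644634) = 2.365283;  |Δ| = 0.000789
p(2.365283) = -0.000339
u_6 = 2.365283 − (-0.000339)·(-0.000789)/(-0.037666) = 2.365290;  |Δ| = 0.000007
|u_6 − u_5| = 0.000007 < 10^{-4}

n = 6, u_n = 2.3653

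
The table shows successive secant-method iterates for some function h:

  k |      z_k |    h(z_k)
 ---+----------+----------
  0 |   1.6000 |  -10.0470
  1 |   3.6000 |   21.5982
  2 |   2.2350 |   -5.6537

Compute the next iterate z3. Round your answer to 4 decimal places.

2.5182

z3 = 2.2350 − (-5.6537)·(2.2350 − 3.6000) / (-5.6537 − 21.5982)
   = 2.2350 − (7.717301)/(-27.251900) = 2.518184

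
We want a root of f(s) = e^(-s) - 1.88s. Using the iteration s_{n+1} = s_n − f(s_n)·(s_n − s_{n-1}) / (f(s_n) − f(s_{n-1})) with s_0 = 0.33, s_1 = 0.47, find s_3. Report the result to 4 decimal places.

f(0.33) = 0.098524, f(0.47) = -0.258598
s_2 = 0.470000 − (-0.258598)·(0.470000 − 0.330000) / (-0.258598 − 0.098524) = 0.470000 − (-0.036204)/(-0.357121) = 0.368624
f(0.368624) = -0.001327
s_3 = 0.368624 − (-0.001327)·(0.368624 − 0.470000) / (-0.001327 − (-0.258598)) = 0.368624 − (0.000134)/(0.257271) = 0.368101

0.3681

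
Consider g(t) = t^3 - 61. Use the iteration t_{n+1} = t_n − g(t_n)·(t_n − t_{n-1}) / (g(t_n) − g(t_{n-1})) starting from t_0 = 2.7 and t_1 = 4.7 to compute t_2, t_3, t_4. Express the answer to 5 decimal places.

3.68210, 3.89131, 3.93957

g(2.7) = -41.3170000, g(4.7) = 42.8230000
t_2 = 4.7000000 − 42.8230000·(4.7000000 − 2.7000000) / (42.8230000 − (-41.3170000)) = 4.7000000 − (85.6460000)/(84.1400000) = 3.6821013
g(3.6821013) = -11.0785509
t_3 = 3.6821013 − (-11.0785509)·(3.6821013 − 4.7000000) / (-11.0785509 − 42.8230000) = 3.6821013 − (11.2768430)/(-53.9015509) = 3.8913131
g(3.8913131) = -2.0765007
t_4 = 3.8913131 − (-2.0765007)·(3.8913131 − 3.6821013) / (-2.0765007 − (-11.0785509)) = 3.8913131 − (-0.4344285)/(9.0020503) = 3.9395720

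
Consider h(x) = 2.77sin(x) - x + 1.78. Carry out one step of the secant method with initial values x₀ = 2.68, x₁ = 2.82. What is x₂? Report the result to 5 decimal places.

2.77378

h(2.68) = 0.3336878, h(2.82) = -0.1644640
x₂ = 2.8200000 − (-0.1644640)·(2.8200000 − 2.6800000) / (-0.1644640 − 0.3336878) = 2.8200000 − (-0.0230250)/(-0.4981518) = 2.7737792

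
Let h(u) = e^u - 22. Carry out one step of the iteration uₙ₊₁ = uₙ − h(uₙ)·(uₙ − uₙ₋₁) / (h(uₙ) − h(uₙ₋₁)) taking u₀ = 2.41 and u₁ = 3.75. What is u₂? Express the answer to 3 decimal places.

h(2.41) = -10.86604, h(3.75) = 20.52108
u₂ = 3.75000 − 20.52108·(3.75000 − 2.41000) / (20.52108 − (-10.86604)) = 3.75000 − (27.49825)/(31.38712) = 2.87390

2.874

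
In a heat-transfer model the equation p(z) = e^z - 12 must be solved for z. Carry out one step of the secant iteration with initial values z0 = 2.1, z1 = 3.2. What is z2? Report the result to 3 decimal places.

2.358

p(2.1) = -3.83383, p(3.2) = 12.53253
z2 = 3.20000 − 12.53253·(3.20000 − 2.10000) / (12.53253 − (-3.83383)) = 3.20000 − (13.78578)/(16.36636) = 2.35768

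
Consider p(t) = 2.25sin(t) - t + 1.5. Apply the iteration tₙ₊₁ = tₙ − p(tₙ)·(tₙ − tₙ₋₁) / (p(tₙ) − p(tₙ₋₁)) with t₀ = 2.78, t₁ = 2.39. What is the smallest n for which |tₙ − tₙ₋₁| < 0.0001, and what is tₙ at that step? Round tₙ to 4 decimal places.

p(2.78) = -0.484030, p(2.39) = 0.646307
t₂ = 2.390000 − 0.646307·(-0.390000)/(1.130337) = 2.612995;  |Δ| = 0.222995
p(2.612995) = 0.021731
t₃ = 2.612995 − 0.021731·(0.222995)/(-0.624576) = 2.620754;  |Δ| = 0.007759
p(2.620754) = -0.001136
t₄ = 2.620754 − (-0.001136)·(0.007759)/(-0.022867) = 2.620368;  |Δ| = 0.000386
p(2.620368) = 0.000002
t₅ = 2.620368 − 0.000002·(-0.000386)/(0.001138) = 2.620369;  |Δ| = 0.000001
|t₅ − t₄| = 0.000001 < 0.0001

n = 5, tₙ = 2.6204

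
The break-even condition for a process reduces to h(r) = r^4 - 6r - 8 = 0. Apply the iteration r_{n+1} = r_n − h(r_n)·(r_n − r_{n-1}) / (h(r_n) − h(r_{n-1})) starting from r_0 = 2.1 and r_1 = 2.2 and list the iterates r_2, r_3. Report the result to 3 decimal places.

2.134, 2.136

h(2.1) = -1.15190, h(2.2) = 2.22560
r_2 = 2.20000 − 2.22560·(2.20000 − 2.10000) / (2.22560 − (-1.15190)) = 2.20000 − (0.22256)/(3.37750) = 2.13411
h(2.13411) = -0.06203
r_3 = 2.13411 − (-0.06203)·(2.13411 − 2.20000) / (-0.06203 − 2.22560) = 2.13411 − (0.00409)/(-2.28763) = 2.13589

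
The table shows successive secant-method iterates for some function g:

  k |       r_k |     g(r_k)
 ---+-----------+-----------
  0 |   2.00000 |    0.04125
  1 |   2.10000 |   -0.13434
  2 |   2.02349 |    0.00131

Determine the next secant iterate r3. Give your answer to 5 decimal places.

2.02423

r3 = 2.02349 − 0.00131·(2.02349 − 2.10000) / (0.00131 − (-0.13434))
   = 2.02349 − (-0.0001002)/(0.1356500) = 2.0242289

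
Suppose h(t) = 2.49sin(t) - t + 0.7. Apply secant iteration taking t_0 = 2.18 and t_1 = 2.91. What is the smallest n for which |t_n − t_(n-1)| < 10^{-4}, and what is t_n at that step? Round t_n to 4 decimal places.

h(2.18) = 0.562059, h(2.91) = -1.638475
t_2 = 2.910000 − (-1.638475)·(0.730000)/(-2.200534) = 2.366456;  |Δ| = 0.543544
h(2.366456) = 0.076080
t_3 = 2.366456 − 0.076080·(-0.543544)/(1.714555) = 2.390575;  |Δ| = 0.024119
h(2.390575) = 0.008559
t_4 = 2.390575 − 0.008559·(0.024119)/(-0.067520) = 2.393632;  |Δ| = 0.003057
h(2.393632) = -0.000071
t_5 = 2.393632 − (-0.000071)·(0.003057)/(-0.008631) = 2.393607;  |Δ| = 0.000025
|t_5 − t_4| = 0.000025 < 10^{-4}

n = 5, t_n = 2.3936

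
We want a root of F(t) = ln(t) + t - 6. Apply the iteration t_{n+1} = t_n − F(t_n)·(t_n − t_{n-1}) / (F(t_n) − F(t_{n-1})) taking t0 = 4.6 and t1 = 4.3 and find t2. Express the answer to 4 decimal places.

F(4.6) = 0.126056, F(4.3) = -0.241385
t2 = 4.300000 − (-0.241385)·(4.300000 − 4.600000) / (-0.241385 − 0.126056) = 4.300000 − (0.072415)/(-0.367441) = 4.497080

4.4971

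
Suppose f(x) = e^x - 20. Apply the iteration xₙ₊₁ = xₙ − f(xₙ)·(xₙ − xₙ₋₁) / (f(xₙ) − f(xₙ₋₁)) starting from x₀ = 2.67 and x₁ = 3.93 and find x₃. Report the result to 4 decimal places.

2.9421

f(2.67) = -5.560031, f(3.93) = 30.906978
x₂ = 3.930000 − 30.906978·(3.930000 − 2.670000) / (30.906978 − (-5.560031)) = 3.930000 − (38.942792)/(36.467008) = 2.862109
f(2.862109) = -2.501609
x₃ = 2.862109 − (-2.501609)·(2.862109 − 3.930000) / (-2.501609 − 30.906978) = 2.862109 − (2.671445)/(-33.408586) = 2.942072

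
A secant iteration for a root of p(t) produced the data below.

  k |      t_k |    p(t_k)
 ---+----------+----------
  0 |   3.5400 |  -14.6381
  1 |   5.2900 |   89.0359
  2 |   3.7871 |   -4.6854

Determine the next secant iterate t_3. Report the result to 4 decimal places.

3.8622

t_3 = 3.7871 − (-4.6854)·(3.7871 − 5.2900) / (-4.6854 − 89.0359)
   = 3.7871 − (7.041688)/(-93.721300) = 3.862234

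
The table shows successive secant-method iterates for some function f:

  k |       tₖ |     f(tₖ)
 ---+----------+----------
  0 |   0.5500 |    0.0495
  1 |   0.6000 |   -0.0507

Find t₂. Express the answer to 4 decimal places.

0.5747

t₂ = 0.6000 − (-0.0507)·(0.6000 − 0.5500) / (-0.0507 − 0.0495)
   = 0.6000 − (-0.002535)/(-0.100200) = 0.574701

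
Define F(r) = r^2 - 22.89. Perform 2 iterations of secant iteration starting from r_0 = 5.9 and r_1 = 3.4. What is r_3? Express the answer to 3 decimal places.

F(5.9) = 11.92000, F(3.4) = -11.33000
r_2 = 3.40000 − (-11.33000)·(3.40000 − 5.90000) / (-11.33000 − 11.92000) = 3.40000 − (28.32500)/(-23.25000) = 4.61828
F(4.61828) = -1.56149
r_3 = 4.61828 − (-1.56149)·(4.61828 − 3.40000) / (-1.56149 − (-11.33000)) = 4.61828 − (-1.90234)/(9.76851) = 4.81302

4.813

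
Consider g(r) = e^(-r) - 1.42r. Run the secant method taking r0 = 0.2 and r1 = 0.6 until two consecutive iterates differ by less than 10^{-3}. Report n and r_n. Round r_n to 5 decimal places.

n = 4, r_n = 0.44933

g(0.2) = 0.5347308, g(0.6) = -0.3031884
r2 = 0.6000000 − (-0.3031884)·(0.4000000)/(-0.8379191) = 0.4552660;  |Δ| = 0.1447340
g(0.4552660) = -0.0121986
r3 = 0.4552660 − (-0.0121986)·(-0.1447340)/(0.2909898) = 0.4491987;  |Δ| = 0.0060674
g(0.4491987) = 0.0002772
r4 = 0.4491987 − 0.0002772·(-0.0060674)/(0.0124758) = 0.4493335;  |Δ| = 0.0001348
|r4 − r3| = 0.0001348 < 10^{-3}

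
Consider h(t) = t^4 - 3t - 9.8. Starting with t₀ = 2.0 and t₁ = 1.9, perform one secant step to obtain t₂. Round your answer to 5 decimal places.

h(2.0) = 0.2000000, h(1.9) = -2.4679000
t₂ = 1.9000000 − (-2.4679000)·(1.9000000 − 2.0000000) / (-2.4679000 − 0.2000000) = 1.9000000 − (0.2467900)/(-2.6679000) = 1.9925035

1.99250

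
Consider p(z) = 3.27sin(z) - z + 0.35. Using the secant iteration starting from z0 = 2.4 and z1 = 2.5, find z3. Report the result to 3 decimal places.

p(2.4) = 0.15876, p(2.5) = -0.19300
z2 = 2.50000 − (-0.19300)·(2.50000 − 2.40000) / (-0.19300 − 0.15876) = 2.50000 − (-0.01930)/(-0.35176) = 2.44513
p(2.44513) = 0.00259
z3 = 2.44513 − 0.00259·(2.44513 − 2.50000) / (0.00259 − (-0.19300)) = 2.44513 − (-0.00014)/(0.19558) = 2.44586

2.446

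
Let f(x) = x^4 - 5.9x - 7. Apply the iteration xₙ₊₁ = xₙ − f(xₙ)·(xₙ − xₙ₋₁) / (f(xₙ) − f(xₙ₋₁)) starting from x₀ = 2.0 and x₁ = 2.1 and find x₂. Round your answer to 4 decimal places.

f(2.0) = -2.800000, f(2.1) = 0.058100
x₂ = 2.100000 − 0.058100·(2.100000 − 2.000000) / (0.058100 − (-2.800000)) = 2.100000 − (0.005810)/(2.858100) = 2.097967

2.0980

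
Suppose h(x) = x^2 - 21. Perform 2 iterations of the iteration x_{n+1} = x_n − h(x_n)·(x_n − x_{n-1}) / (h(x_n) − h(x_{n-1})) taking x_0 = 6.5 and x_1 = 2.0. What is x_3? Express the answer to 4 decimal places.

4.8333

h(6.5) = 21.250000, h(2.0) = -17.000000
x_2 = 2.000000 − (-17.000000)·(2.000000 − 6.500000) / (-17.000000 − 21.250000) = 2.000000 − (76.500000)/(-38.250000) = 4.000000
h(4.000000) = -5.000000
x_3 = 4.000000 − (-5.000000)·(4.000000 − 2.000000) / (-5.000000 − (-17.000000)) = 4.000000 − (-10.000000)/(12.000000) = 4.833333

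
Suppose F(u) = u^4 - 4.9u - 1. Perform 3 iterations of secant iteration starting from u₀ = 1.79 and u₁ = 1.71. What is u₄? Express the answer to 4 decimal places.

F(1.79) = 0.495257, F(1.71) = -0.828639
u₂ = 1.710000 − (-0.828639)·(1.710000 − 1.790000) / (-0.828639 − 0.495257) = 1.710000 − (0.066291)/(-1.323896) = 1.760073
F(1.760073) = -0.027644
u₃ = 1.760073 − (-0.027644)·(1.760073 − 1.710000) / (-0.027644 − (-0.828639)) = 1.760073 − (-0.001384)/(0.800995) = 1.761801
F(1.761801) = 0.001634
u₄ = 1.761801 − 0.001634·(1.761801 − 1.760073) / (0.001634 − (-0.027644)) = 1.761801 − (0.000003)/(0.029277) = 1.761704

1.7617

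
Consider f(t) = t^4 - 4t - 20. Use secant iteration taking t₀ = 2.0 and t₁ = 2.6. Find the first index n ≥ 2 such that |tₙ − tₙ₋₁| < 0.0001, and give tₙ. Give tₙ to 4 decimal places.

n = 6, tₙ = 2.3267

f(2.0) = -12.000000, f(2.6) = 15.297600
t₂ = 2.600000 − 15.297600·(0.600000)/(27.297600) = 2.263759;  |Δ| = 0.336241
f(2.263759) = -2.793442
t₃ = 2.263759 − (-2.793442)·(-0.336241)/(-18.091042) = 2.315678;  |Δ| = 0.051919
f(2.315678) = -0.507738
t₄ = 2.315678 − (-0.507738)·(0.051919)/(2.285705) = 2.327212;  |Δ| = 0.011533
f(2.327212) = 0.023273
t₅ = 2.327212 − 0.023273·(0.011533)/(0.531011) = 2.326706;  |Δ| = 0.000505
f(2.326706) = -0.000181
t₆ = 2.326706 − (-0.000181)·(-0.000505)/(-0.023453) = 2.326710;  |Δ| = 0.000004
|t₆ − t₅| = 0.000004 < 0.0001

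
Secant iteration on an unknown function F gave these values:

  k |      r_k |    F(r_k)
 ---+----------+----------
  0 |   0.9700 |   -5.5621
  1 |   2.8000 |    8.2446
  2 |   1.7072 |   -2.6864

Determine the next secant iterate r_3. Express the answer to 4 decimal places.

1.9758

r_3 = 1.7072 − (-2.6864)·(1.7072 − 2.8000) / (-2.6864 − 8.2446)
   = 1.7072 − (2.935698)/(-10.931000) = 1.975766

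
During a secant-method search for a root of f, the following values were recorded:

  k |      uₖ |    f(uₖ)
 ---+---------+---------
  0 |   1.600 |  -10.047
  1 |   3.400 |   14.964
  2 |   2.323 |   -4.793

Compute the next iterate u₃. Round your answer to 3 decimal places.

u₃ = 2.323 − (-4.793)·(2.323 − 3.400) / (-4.793 − 14.964)
   = 2.323 − (5.16206)/(-19.75700) = 2.58428

2.584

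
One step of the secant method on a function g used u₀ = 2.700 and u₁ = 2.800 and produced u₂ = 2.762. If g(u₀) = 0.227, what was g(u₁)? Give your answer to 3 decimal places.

-0.139

The secant line through (2.700, 0.227) and (2.800, g(u₁)) crosses zero at u₂ = 2.762.
So (2.700, 0.227), (2.800, g(u₁)), (2.762, 0) are collinear:
g(u₁) = 0.227 · (2.800 − 2.762) / (2.700 − 2.762) = 0.227 · (0.03800)/(-0.06200) = -0.13913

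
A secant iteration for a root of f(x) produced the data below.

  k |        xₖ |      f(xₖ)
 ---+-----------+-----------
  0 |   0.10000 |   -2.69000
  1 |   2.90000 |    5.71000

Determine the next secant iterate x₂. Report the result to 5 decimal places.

x₂ = 2.90000 − 5.71000·(2.90000 − 0.10000) / (5.71000 − (-2.69000))
   = 2.90000 − (15.9880000)/(8.4000000) = 0.9966667

0.99667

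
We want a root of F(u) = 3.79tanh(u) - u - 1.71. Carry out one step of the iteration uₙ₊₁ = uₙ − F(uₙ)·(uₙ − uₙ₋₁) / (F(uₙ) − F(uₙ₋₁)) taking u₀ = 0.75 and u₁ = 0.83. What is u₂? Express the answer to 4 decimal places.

F(0.75) = -0.052785, F(0.83) = 0.039004
u₂ = 0.830000 − 0.039004·(0.830000 − 0.750000) / (0.039004 − (-0.052785)) = 0.830000 − (0.003120)/(0.091790) = 0.796006

0.7960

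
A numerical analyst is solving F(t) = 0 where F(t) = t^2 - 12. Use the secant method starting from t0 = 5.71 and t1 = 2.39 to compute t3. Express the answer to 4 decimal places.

F(5.71) = 20.604100, F(2.39) = -6.287900
t2 = 2.390000 − (-6.287900)·(2.390000 − 5.710000) / (-6.287900 − 20.604100) = 2.390000 − (20.875828)/(-26.892000) = 3.166284
F(3.166284) = -1.974646
t3 = 3.166284 − (-1.974646)·(3.166284 − 2.390000) / (-1.974646 − (-6.287900)) = 3.166284 − (-1.532886)/(4.313254) = 3.521674

3.5217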